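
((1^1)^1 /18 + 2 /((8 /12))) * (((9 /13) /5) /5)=11 /130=0.08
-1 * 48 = -48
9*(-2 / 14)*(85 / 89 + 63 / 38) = -3.36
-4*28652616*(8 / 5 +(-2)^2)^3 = -2515928905728 / 125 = -20127431245.82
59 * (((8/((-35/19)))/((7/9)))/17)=-80712/4165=-19.38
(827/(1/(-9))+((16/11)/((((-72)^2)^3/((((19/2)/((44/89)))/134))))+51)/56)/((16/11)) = -470693341476306024805/91996324425105408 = -5116.44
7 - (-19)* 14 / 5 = 301 / 5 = 60.20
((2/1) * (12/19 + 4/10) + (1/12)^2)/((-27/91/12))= -2577029/30780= -83.72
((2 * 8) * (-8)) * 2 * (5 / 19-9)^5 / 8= 1629004.99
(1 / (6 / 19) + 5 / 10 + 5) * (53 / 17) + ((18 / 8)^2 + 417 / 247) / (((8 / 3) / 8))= 9527743 / 201552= 47.27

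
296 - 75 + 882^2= 778145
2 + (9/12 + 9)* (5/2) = 211/8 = 26.38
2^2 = 4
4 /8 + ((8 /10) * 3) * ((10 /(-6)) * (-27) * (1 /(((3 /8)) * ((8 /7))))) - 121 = 263 /2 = 131.50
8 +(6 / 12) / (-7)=111 / 14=7.93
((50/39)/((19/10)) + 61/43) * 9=200103/10621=18.84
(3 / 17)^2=9 / 289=0.03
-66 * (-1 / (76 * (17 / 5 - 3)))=165 / 76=2.17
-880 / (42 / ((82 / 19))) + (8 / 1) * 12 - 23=-6953 / 399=-17.43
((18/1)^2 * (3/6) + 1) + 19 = 182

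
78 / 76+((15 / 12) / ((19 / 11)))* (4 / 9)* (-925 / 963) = 236263 / 329346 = 0.72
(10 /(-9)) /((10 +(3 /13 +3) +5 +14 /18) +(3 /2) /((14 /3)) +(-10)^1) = -728 /6113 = -0.12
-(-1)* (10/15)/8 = 1/12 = 0.08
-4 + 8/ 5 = -12/ 5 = -2.40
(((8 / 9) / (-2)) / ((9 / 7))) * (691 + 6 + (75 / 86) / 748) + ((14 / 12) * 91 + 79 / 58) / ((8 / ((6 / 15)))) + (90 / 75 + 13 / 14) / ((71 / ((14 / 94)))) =-235.56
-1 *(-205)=205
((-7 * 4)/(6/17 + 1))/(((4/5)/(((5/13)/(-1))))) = 9.95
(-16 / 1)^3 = -4096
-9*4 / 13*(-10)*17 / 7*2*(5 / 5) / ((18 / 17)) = 11560 / 91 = 127.03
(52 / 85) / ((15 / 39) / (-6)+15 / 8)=16224 / 48025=0.34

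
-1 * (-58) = 58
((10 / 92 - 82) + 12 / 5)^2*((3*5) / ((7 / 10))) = 1002804267 / 7406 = 135404.30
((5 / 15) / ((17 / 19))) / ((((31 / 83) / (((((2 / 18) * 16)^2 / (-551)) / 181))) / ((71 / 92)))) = -0.00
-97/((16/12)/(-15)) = 4365/4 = 1091.25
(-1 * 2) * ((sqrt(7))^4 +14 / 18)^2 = -401408 / 81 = -4955.65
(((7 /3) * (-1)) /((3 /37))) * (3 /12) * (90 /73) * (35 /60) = -9065 /1752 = -5.17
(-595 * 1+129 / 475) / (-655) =282496 / 311125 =0.91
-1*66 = -66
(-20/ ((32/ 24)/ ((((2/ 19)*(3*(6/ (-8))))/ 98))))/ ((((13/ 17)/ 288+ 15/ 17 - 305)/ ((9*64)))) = -95178240/ 1386209657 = -0.07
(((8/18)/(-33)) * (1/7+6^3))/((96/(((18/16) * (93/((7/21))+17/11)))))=-9.57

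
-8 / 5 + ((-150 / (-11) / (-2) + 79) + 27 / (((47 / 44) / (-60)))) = -1446.01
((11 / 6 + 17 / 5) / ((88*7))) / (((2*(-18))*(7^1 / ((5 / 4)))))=-157 / 3725568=-0.00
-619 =-619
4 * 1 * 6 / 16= 3 / 2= 1.50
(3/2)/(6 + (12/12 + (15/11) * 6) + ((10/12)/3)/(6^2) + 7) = 10692/158167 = 0.07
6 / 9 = 2 / 3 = 0.67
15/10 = 3/2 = 1.50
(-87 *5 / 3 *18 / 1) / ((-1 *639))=290 / 71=4.08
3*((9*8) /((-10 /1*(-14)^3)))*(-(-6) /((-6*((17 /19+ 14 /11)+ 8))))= -0.00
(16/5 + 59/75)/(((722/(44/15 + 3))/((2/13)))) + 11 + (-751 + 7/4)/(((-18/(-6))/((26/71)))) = -4639687451/57669750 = -80.45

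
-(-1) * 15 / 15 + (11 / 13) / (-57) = 730 / 741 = 0.99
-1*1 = -1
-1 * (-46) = 46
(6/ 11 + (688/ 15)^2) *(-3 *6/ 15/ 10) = -5208134/ 20625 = -252.52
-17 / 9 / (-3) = 17 / 27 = 0.63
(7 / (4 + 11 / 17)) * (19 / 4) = 2261 / 316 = 7.16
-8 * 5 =-40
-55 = -55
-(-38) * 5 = 190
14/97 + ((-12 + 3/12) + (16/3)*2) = -1093/1164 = -0.94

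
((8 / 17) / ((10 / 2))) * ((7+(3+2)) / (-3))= -32 / 85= -0.38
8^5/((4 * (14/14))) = 8192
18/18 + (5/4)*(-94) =-233/2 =-116.50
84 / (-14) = -6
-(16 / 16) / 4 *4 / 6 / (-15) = 1 / 90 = 0.01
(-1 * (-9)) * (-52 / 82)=-234 / 41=-5.71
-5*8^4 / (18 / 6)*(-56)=1146880 / 3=382293.33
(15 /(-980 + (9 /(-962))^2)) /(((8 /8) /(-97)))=1346521020 /906935039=1.48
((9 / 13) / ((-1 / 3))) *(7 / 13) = -189 / 169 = -1.12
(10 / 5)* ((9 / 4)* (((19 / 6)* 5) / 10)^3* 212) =363527 / 96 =3786.74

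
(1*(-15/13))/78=-5/338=-0.01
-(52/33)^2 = -2704/1089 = -2.48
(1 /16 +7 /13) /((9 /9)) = 0.60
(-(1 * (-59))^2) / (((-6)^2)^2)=-3481 / 1296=-2.69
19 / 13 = 1.46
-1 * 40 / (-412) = 10 / 103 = 0.10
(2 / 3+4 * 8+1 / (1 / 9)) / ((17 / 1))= 125 / 51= 2.45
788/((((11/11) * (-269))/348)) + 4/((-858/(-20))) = -117631336/115401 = -1019.33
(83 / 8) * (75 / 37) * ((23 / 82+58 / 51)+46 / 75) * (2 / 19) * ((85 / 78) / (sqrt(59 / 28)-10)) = -1028123075 / 2054099918-29374945 * sqrt(413) / 8216399672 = -0.57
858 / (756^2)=143 / 95256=0.00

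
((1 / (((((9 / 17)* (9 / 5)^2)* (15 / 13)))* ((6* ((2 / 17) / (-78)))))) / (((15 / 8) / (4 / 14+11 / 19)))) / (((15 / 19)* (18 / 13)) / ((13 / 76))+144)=-949224835 / 5544583002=-0.17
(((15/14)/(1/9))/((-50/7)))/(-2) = 27/40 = 0.68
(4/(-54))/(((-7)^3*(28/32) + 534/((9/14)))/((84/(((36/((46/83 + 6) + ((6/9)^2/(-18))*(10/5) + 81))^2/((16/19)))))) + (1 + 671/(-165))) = 22149824449600/537409206881973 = 0.04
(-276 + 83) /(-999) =193 /999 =0.19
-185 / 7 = -26.43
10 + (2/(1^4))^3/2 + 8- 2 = 20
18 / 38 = 9 / 19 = 0.47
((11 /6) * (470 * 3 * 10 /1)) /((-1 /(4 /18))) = -51700 /9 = -5744.44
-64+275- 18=193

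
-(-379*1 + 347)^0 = -1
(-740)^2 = 547600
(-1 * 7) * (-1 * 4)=28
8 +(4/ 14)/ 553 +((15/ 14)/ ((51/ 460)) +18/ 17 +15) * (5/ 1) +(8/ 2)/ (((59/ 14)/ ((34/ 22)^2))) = 65245737033/ 469796173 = 138.88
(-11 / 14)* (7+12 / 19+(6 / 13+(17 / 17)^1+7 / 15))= -389609 / 51870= -7.51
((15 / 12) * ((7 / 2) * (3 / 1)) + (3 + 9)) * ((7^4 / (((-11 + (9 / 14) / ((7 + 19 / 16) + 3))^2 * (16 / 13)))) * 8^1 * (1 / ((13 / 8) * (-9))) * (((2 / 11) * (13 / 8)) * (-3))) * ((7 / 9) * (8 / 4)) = 22983200040073 / 74444642316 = 308.73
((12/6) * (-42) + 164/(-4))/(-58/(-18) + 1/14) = -3150/83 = -37.95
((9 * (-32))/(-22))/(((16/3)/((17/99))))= 51/121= 0.42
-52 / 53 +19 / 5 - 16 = -3493 / 265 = -13.18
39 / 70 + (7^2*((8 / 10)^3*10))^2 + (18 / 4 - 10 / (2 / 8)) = 275213013 / 4375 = 62905.83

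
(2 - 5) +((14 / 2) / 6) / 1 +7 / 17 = -145 / 102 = -1.42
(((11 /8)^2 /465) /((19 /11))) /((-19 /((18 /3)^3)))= -11979 /447640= -0.03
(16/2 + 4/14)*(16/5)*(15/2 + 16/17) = 19024/85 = 223.81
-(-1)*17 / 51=1 / 3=0.33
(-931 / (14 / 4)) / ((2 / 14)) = -1862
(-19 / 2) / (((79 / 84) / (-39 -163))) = 2040.46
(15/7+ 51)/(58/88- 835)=-5456/85659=-0.06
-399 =-399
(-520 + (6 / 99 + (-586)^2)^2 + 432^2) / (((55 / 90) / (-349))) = -67343634245082.56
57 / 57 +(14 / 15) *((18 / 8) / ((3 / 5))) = 9 / 2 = 4.50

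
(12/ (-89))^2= 144/ 7921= 0.02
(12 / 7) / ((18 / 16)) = 32 / 21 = 1.52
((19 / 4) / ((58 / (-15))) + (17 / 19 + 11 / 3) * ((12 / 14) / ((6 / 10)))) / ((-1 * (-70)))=97897 / 1295952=0.08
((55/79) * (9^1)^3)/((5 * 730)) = 8019/57670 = 0.14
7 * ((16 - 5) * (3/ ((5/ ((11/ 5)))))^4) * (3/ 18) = 30438639/ 781250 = 38.96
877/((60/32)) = 7016/15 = 467.73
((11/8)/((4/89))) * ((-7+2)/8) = -4895/256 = -19.12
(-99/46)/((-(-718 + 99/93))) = -3069/1022350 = -0.00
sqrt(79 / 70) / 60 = sqrt(5530) / 4200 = 0.02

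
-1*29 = -29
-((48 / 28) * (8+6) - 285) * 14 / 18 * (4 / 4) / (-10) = -203 / 10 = -20.30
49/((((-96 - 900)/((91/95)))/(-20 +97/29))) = 0.78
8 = 8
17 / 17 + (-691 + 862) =172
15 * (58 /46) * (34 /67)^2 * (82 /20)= 2061726 /103247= 19.97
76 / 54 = 38 / 27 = 1.41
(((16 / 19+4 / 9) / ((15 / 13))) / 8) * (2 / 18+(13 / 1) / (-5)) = -8008 / 23085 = -0.35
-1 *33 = -33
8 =8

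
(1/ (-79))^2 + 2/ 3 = 12485/ 18723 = 0.67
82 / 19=4.32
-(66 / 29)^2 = -5.18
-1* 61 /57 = -61 /57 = -1.07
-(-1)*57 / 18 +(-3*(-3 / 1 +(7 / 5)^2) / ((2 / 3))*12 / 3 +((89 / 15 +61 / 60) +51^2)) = 788951 / 300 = 2629.84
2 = 2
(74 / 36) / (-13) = -0.16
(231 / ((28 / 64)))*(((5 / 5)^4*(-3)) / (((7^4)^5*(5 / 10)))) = -3168 / 79792266297612001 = -0.00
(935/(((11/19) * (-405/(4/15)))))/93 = -1292/112995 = -0.01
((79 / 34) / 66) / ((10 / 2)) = 79 / 11220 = 0.01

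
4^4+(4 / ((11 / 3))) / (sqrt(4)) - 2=2800 / 11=254.55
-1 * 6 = -6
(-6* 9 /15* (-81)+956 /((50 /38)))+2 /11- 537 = 481.34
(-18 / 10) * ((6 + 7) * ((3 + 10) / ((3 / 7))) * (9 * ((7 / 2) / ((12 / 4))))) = -74529 / 10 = -7452.90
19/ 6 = 3.17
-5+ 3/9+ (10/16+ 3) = -25/24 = -1.04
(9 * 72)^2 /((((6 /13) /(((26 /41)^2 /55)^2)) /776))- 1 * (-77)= 323282602958717 /8547927025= 37820.00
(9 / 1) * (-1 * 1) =-9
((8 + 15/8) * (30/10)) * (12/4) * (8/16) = 711/16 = 44.44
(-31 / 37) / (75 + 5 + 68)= -31 / 5476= -0.01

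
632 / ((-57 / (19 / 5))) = -632 / 15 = -42.13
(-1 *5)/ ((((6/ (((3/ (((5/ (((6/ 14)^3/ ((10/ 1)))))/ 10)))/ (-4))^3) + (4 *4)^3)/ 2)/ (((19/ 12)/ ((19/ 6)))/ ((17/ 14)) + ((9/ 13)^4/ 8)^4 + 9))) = 386257926822098566189008551895/ 14941235674423533564401235207651328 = 0.00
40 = 40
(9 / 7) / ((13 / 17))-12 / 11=591 / 1001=0.59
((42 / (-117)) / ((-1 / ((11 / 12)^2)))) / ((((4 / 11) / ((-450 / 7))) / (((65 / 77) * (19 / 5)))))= -57475 / 336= -171.06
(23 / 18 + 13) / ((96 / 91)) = 23387 / 1728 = 13.53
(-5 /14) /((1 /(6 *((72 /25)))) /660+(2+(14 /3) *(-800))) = 0.00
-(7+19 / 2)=-33 / 2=-16.50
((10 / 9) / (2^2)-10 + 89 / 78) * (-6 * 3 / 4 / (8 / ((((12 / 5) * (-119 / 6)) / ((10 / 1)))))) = -29869 / 1300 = -22.98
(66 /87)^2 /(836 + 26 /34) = 8228 /11963225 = 0.00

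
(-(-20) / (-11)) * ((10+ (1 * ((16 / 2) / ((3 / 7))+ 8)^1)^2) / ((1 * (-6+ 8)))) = -5900 / 9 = -655.56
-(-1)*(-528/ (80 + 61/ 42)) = -2016/ 311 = -6.48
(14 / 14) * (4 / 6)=2 / 3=0.67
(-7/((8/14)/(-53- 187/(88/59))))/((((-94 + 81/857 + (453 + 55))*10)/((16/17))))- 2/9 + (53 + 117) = 978338911/5745660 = 170.27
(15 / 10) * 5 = 15 / 2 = 7.50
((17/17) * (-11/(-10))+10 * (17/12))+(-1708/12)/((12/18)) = -5947/30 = -198.23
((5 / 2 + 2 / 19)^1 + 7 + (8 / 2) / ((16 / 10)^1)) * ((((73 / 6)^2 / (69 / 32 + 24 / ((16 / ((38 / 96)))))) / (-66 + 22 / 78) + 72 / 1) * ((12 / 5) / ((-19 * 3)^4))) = 1107755624 / 5654501387667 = 0.00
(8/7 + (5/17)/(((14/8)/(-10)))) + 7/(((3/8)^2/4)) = 212672/1071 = 198.57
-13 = -13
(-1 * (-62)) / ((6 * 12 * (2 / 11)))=4.74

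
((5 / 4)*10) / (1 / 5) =125 / 2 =62.50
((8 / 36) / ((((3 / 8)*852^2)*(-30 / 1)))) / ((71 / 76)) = -38 / 1304585595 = -0.00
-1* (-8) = 8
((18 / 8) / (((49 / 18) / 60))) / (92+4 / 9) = 10935 / 20384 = 0.54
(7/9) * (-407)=-2849/9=-316.56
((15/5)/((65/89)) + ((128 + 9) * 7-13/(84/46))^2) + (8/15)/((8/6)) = 906081.86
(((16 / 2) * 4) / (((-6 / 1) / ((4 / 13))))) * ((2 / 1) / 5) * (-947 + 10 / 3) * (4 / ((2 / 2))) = 1449472 / 585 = 2477.73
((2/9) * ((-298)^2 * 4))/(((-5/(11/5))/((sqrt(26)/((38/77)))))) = -300867952 * sqrt(26)/4275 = -358861.18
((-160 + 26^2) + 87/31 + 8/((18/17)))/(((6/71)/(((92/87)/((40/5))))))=239814215/291276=823.32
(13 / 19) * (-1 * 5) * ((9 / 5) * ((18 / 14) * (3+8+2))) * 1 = -13689 / 133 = -102.92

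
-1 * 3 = -3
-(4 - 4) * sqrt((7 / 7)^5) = 0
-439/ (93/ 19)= -8341/ 93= -89.69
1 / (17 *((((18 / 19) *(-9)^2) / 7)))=0.01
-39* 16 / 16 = -39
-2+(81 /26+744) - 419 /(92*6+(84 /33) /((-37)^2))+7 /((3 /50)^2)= 2615057003029 /972573732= 2688.80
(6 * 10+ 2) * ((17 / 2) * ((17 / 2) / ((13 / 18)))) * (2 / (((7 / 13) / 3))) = 483786 / 7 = 69112.29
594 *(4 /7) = 2376 /7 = 339.43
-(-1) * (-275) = -275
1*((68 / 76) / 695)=17 / 13205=0.00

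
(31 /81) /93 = 1 /243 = 0.00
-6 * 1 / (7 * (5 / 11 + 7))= -33 / 287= -0.11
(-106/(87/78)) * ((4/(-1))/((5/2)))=22048/145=152.06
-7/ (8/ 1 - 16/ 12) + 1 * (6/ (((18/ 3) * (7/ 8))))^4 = 31499/ 48020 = 0.66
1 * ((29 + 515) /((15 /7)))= 3808 /15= 253.87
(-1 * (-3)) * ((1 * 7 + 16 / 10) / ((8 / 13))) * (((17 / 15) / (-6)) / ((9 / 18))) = -9503 / 600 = -15.84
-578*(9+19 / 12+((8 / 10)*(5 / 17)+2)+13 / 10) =-244817 / 30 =-8160.57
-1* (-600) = 600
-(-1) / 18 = 1 / 18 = 0.06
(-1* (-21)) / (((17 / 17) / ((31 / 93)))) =7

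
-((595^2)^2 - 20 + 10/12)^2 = -565507314271896007213225/36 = -15708536507552666867034.03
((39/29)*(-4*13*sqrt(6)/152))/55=-507*sqrt(6)/60610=-0.02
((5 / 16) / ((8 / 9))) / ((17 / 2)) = 45 / 1088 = 0.04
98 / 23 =4.26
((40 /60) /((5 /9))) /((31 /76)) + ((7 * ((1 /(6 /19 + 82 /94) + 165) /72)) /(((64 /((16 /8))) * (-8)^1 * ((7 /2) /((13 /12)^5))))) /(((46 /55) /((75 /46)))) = 384323184464145637 /133002618533314560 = 2.89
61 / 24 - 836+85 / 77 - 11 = -1558519 / 1848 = -843.35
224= 224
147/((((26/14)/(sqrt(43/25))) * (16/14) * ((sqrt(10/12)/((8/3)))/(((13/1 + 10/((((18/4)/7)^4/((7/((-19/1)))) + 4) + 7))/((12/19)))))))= 600999440937 * sqrt(1290)/3683384900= 5860.33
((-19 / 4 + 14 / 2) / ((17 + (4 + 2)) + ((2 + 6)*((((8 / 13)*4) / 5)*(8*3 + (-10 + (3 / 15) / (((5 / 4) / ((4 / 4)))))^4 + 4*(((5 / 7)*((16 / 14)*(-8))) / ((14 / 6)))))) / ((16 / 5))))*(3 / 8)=47028515625 / 645298864033696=0.00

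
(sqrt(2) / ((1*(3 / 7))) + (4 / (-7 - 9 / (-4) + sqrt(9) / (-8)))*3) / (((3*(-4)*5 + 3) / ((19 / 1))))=32 / 41 - 7*sqrt(2) / 9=-0.32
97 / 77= 1.26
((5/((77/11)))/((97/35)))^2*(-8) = -5000/9409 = -0.53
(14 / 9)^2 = 196 / 81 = 2.42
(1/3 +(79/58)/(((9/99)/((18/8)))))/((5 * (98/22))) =7447/4872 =1.53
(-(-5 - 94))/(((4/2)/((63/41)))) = 6237/82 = 76.06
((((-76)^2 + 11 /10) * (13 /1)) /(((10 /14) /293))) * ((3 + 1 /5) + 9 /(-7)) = 14743332513 /250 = 58973330.05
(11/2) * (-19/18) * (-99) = 2299/4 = 574.75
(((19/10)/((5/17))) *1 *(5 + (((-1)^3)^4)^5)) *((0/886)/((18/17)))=0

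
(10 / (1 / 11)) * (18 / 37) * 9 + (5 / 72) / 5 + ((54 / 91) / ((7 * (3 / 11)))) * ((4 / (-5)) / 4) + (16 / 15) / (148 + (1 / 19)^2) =218318049417673 / 453336516360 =481.58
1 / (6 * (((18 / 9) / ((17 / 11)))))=17 / 132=0.13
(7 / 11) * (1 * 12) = 84 / 11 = 7.64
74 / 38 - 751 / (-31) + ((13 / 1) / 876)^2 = 11829967957 / 451984464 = 26.17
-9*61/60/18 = -61/120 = -0.51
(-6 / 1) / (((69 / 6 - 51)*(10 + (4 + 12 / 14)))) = 0.01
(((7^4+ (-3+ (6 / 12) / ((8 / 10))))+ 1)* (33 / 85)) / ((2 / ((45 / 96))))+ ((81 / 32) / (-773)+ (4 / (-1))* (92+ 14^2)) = -6281810397 / 6728192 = -933.66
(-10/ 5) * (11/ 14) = -11/ 7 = -1.57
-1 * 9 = -9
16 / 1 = 16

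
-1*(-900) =900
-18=-18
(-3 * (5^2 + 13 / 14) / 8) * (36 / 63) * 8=-2178 / 49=-44.45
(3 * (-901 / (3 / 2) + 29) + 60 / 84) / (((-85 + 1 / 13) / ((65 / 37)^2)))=13731250 / 220409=62.30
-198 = -198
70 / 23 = 3.04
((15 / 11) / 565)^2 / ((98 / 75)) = 675 / 151414802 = 0.00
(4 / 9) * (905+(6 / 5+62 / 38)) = 114992 / 285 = 403.48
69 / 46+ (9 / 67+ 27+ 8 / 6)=12047 / 402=29.97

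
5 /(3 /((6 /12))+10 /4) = 10 /17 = 0.59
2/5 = 0.40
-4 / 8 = -1 / 2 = -0.50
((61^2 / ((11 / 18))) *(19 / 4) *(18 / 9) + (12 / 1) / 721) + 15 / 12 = 1835103427 / 31724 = 57845.90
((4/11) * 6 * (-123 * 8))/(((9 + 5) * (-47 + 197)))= -1968/1925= -1.02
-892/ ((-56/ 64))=7136/ 7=1019.43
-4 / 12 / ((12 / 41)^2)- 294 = -128689 / 432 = -297.89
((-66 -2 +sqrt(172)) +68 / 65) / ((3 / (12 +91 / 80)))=-235.77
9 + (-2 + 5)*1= 12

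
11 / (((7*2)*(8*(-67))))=-11 / 7504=-0.00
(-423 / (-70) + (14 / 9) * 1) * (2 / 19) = 4787 / 5985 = 0.80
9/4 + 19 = 85/4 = 21.25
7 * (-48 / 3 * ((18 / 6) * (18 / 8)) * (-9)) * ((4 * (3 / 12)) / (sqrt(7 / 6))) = 972 * sqrt(42) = 6299.28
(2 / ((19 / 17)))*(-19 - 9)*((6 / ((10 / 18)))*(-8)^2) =-3290112 / 95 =-34632.76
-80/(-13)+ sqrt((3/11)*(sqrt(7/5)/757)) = sqrt(24981)*5^(3/4)*7^(1/4)/41635+ 80/13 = 6.17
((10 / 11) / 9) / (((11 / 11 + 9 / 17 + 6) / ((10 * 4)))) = 425 / 792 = 0.54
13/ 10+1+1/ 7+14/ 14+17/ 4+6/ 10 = 1161/ 140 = 8.29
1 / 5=0.20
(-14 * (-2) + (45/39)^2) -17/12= 56611/2028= 27.91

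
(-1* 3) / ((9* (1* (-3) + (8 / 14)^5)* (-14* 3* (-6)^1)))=0.00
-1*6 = -6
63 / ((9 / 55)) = 385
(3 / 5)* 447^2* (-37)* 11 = -243966789 / 5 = -48793357.80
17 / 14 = 1.21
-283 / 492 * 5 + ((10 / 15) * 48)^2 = 502393 / 492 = 1021.12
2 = 2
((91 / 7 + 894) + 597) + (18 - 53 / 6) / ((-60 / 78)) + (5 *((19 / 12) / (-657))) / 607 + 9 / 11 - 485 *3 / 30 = 38017707547 / 26320734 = 1444.40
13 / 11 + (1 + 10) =134 / 11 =12.18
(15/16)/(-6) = -5/32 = -0.16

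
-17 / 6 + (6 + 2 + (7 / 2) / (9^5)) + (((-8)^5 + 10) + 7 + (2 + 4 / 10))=-9667334957 / 295245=-32743.43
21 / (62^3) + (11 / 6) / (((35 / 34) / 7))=44567651 / 3574920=12.47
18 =18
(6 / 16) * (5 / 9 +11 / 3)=1.58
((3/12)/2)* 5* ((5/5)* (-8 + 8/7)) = -30/7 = -4.29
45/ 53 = 0.85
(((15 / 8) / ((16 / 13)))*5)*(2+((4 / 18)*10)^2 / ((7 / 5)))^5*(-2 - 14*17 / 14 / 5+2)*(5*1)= -52200812728205153675 / 78136513903476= -668071.94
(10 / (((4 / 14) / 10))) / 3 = 350 / 3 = 116.67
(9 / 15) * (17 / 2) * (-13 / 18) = -221 / 60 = -3.68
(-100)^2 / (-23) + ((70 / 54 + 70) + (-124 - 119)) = -376628 / 621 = -606.49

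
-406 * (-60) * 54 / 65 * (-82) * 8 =-172585728 / 13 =-13275825.23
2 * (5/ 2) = 5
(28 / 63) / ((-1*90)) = -2 / 405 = -0.00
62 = 62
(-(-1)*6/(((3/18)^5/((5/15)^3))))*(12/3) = 6912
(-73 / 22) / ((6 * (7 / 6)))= -73 / 154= -0.47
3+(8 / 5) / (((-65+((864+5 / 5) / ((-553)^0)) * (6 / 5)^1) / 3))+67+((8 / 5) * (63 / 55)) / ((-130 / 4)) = 1216571266 / 17392375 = 69.95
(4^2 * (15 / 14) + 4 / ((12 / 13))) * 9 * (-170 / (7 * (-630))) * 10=74.51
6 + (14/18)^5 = 371101/59049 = 6.28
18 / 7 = 2.57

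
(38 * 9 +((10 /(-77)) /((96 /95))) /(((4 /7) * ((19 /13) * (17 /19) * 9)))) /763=110506337 /246552768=0.45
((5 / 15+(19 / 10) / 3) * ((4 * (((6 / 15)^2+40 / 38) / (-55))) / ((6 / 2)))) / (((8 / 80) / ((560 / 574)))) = -59392 / 214225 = -0.28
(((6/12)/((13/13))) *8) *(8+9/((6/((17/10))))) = 211/5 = 42.20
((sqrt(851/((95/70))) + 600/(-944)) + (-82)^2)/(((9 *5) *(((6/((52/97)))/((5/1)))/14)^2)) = 662480 *sqrt(226366)/14480451 + 262791572680/44965611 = 5866.05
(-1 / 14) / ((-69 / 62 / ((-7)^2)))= 217 / 69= 3.14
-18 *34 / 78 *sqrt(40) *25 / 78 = -850 *sqrt(10) / 169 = -15.90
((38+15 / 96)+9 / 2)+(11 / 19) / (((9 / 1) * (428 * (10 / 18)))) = 13875313 / 325280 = 42.66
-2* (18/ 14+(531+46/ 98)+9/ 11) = -575192/ 539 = -1067.15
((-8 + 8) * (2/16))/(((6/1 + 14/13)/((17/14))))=0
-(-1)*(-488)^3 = -116214272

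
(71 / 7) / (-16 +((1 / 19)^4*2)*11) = -9252791 / 14595798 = -0.63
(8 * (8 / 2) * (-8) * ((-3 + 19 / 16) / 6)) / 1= 232 / 3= 77.33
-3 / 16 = -0.19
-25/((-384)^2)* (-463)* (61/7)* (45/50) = 0.62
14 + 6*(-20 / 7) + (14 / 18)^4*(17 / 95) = -13426771 / 4363065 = -3.08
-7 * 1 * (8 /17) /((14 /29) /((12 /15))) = -464 /85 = -5.46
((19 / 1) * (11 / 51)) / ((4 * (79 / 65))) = 13585 / 16116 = 0.84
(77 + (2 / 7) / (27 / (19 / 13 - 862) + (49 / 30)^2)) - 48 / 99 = 52203471725 / 681298233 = 76.62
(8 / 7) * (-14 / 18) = -8 / 9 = -0.89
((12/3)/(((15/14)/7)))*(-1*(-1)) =392/15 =26.13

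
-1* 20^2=-400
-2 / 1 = -2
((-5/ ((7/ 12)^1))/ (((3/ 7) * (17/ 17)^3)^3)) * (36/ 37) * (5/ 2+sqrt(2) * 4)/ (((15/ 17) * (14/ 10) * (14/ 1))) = -2720 * sqrt(2)/ 111 -1700/ 111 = -49.97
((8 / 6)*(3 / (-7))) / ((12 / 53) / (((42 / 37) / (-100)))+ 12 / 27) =477 / 16279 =0.03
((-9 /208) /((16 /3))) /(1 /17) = -459 /3328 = -0.14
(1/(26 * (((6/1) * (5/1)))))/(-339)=-1/264420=-0.00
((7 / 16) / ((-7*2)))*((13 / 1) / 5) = -13 / 160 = -0.08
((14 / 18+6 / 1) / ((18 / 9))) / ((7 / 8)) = 244 / 63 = 3.87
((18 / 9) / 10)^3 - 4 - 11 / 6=-4369 / 750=-5.83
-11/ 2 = -5.50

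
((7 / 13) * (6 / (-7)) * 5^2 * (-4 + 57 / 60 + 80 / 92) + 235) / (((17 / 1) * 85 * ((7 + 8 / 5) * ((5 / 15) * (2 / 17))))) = 466725 / 874276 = 0.53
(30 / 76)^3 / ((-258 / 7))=-7875 / 4718992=-0.00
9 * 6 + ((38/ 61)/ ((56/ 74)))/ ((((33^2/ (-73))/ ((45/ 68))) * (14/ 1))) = 5311937677/ 98373968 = 54.00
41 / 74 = 0.55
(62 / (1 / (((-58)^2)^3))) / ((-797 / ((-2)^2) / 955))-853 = -9016189142800801 / 797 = -11312658899373.65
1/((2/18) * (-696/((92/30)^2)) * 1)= -529/4350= -0.12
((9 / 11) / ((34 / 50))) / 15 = 15 / 187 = 0.08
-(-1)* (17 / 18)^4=83521 / 104976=0.80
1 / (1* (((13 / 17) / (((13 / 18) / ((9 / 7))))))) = 119 / 162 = 0.73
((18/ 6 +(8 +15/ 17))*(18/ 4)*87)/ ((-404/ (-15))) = 11745/ 68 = 172.72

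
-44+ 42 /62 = -1343 /31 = -43.32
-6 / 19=-0.32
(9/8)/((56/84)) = 27/16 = 1.69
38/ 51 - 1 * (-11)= 599/ 51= 11.75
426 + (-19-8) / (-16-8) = 3417 / 8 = 427.12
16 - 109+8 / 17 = -1573 / 17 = -92.53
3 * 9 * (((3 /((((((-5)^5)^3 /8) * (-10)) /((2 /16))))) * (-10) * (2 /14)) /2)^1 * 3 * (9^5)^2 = -847288609443 /427246093750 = -1.98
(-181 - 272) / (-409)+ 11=4952 / 409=12.11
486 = 486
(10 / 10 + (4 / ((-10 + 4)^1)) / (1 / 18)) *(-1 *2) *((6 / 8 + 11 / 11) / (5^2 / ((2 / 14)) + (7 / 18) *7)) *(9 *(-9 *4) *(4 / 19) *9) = -1154736 / 8683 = -132.99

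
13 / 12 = 1.08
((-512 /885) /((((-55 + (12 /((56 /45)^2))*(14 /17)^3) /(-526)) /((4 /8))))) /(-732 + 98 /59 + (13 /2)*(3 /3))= 2646259712 /637913396475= 0.00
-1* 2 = -2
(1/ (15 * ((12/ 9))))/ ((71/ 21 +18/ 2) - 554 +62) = -0.00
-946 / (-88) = 43 / 4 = 10.75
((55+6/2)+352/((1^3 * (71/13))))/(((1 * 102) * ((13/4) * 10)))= 2898/78455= 0.04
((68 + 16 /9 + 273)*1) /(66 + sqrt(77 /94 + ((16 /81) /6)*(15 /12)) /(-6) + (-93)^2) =18510*sqrt(5541582) /62455603712549 + 2456499490200 /62455603712549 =0.04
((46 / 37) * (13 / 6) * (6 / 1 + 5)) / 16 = 3289 / 1776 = 1.85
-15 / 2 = -7.50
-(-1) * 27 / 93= 9 / 31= 0.29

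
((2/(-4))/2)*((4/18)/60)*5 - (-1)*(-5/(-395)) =137/17064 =0.01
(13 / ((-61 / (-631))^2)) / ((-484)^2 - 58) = 5176093 / 871450758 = 0.01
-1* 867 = -867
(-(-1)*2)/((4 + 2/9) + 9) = 18/119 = 0.15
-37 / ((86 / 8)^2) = -592 / 1849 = -0.32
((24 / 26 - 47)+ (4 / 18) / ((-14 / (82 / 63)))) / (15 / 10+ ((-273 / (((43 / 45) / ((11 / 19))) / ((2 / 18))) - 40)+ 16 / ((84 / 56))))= 3886464098 / 3896072271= 1.00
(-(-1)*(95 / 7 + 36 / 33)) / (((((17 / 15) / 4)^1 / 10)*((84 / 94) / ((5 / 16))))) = 6632875 / 36652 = 180.97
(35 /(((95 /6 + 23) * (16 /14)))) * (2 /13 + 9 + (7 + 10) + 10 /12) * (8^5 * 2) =4224819200 /3029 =1394790.10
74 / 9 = 8.22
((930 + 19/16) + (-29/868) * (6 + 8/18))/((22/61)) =1774552159/687456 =2581.33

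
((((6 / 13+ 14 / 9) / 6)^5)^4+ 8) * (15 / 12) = 8056424274299636714811694463505401014516716464446730 / 805642427395722378225911993317200201318919182032001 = 10.00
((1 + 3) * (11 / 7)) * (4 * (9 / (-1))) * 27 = -6109.71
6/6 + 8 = 9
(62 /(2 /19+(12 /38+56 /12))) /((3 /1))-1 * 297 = -42476 /145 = -292.94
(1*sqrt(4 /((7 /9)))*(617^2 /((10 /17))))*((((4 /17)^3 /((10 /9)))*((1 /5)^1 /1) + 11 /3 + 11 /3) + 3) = 1449830834471*sqrt(7) /252875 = 15169122.42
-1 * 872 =-872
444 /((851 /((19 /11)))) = 228 /253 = 0.90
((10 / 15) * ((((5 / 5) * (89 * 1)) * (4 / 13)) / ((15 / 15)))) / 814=356 / 15873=0.02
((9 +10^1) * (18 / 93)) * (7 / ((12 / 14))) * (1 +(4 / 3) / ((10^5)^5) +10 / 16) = 11346562500000000000000000931 / 232500000000000000000000000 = 48.80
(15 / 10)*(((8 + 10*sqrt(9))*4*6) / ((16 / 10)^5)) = 534375 / 4096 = 130.46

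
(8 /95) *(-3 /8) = -3 /95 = -0.03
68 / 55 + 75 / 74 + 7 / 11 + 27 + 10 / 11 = 125337 / 4070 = 30.80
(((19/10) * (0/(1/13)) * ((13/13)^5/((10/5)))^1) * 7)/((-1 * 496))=0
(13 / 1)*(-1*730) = -9490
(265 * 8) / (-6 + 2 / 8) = -8480 / 23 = -368.70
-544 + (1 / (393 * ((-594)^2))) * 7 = -75433514105 / 138664548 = -544.00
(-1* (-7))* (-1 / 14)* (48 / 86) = -12 / 43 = -0.28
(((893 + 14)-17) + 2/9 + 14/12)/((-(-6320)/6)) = 3209/3792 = 0.85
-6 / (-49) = 6 / 49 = 0.12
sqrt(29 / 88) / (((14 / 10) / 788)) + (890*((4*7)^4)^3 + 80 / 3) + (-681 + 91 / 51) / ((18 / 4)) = 985*sqrt(638) / 77 + 94863483471594164003120 / 459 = 206674255929399050438.84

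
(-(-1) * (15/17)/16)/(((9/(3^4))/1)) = 135/272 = 0.50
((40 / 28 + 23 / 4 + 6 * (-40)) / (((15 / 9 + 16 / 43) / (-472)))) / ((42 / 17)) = 21817.18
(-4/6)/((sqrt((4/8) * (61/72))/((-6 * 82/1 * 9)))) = 35424 * sqrt(61)/61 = 4535.58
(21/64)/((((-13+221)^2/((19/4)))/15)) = 5985/11075584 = 0.00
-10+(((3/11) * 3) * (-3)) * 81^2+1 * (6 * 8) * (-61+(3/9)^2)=-628219/33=-19036.94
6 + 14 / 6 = 25 / 3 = 8.33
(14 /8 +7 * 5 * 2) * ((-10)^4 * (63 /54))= 837083.33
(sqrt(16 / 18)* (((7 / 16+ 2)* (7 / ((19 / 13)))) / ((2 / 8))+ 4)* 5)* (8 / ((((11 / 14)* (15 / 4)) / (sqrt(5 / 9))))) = 483.66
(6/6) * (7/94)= 7/94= 0.07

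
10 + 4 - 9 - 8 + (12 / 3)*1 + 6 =7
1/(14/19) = 19/14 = 1.36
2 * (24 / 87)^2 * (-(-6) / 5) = 0.18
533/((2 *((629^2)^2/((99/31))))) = 52767/9704971654622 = 0.00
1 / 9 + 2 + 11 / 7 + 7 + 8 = 1177 / 63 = 18.68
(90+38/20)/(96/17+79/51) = 46869/3670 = 12.77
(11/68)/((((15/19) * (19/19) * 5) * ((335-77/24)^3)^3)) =46011481325568/54711594457555887670581214516969692275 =0.00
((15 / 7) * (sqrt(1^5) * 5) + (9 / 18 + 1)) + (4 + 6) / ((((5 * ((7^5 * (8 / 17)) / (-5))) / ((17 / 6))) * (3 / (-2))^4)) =99762973 / 8168202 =12.21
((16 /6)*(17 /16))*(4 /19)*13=442 /57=7.75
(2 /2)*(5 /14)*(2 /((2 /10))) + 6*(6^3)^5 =19747769352217 /7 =2821109907459.57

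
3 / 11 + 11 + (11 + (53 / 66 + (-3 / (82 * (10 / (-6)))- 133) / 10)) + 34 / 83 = 114405631 / 11229900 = 10.19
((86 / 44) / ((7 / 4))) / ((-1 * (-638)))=43 / 24563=0.00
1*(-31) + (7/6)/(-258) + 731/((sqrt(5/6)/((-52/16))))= -9503*sqrt(30)/20-47995/1548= -2633.51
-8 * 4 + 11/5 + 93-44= 96/5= 19.20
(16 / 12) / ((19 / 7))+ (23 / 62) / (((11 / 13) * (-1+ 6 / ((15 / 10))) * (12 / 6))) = 43873 / 77748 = 0.56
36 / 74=18 / 37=0.49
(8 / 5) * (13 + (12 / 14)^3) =7480 / 343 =21.81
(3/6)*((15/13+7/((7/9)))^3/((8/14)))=2012472/2197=916.01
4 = 4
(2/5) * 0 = 0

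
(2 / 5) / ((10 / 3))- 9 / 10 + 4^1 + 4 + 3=10.22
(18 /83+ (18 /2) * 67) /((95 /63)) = 3154221 /7885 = 400.03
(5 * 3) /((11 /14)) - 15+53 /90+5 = 9583 /990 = 9.68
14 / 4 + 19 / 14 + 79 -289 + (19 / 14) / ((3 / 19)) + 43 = -6449 / 42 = -153.55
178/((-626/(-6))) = 534/313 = 1.71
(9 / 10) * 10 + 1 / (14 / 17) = 143 / 14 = 10.21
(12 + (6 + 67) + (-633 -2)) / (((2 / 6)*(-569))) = 2.90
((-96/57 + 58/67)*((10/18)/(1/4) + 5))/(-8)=33865/45828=0.74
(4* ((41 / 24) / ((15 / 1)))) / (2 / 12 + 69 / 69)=0.39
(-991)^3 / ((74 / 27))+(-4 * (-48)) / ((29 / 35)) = -762048200913 / 2146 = -355101677.97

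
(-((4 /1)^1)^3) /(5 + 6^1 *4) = -64 /29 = -2.21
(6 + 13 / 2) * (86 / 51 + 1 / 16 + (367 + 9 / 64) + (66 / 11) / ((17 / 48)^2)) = 578078575 / 110976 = 5209.04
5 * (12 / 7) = 60 / 7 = 8.57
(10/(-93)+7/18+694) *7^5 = 6511183063/558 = 11668786.85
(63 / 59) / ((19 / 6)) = 0.34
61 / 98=0.62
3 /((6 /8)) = 4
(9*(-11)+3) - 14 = -110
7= 7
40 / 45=8 / 9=0.89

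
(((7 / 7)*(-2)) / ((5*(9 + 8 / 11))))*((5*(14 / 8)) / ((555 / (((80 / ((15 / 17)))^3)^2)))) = -15591006539874304 / 43291665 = -360138759.73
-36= -36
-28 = -28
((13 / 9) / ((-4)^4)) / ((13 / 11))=11 / 2304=0.00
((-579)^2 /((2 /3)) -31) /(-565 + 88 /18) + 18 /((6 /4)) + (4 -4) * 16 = -8929965 /10082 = -885.73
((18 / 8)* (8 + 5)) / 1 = 117 / 4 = 29.25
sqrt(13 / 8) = sqrt(26) / 4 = 1.27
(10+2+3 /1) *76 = 1140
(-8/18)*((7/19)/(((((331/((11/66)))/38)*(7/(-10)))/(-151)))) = -6040/8937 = -0.68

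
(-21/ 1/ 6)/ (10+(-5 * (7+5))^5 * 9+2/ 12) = 21/ 41990399939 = 0.00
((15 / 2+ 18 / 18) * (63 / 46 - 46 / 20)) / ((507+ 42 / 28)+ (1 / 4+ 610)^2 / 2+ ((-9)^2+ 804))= -29104 / 690353395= -0.00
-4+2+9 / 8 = -7 / 8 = -0.88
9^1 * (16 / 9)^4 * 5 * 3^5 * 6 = 655360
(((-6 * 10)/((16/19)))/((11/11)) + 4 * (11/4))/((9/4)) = -241/9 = -26.78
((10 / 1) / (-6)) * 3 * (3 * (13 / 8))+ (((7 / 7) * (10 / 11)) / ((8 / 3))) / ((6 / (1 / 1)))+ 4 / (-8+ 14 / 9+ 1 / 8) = -249761 / 10010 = -24.95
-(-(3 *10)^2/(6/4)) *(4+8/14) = 19200/7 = 2742.86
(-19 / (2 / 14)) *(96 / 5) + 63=-12453 / 5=-2490.60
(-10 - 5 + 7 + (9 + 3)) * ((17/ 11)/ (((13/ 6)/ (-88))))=-3264/ 13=-251.08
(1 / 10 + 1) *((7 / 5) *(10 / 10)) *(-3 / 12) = -77 / 200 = -0.38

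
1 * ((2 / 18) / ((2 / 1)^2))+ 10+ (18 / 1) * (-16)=-10007 / 36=-277.97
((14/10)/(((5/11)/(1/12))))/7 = 11/300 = 0.04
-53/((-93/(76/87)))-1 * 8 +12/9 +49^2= 2394.83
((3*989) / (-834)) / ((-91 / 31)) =30659 / 25298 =1.21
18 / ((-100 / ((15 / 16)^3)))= -1215 / 8192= -0.15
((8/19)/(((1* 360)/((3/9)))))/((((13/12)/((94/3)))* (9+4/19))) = 376/307125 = 0.00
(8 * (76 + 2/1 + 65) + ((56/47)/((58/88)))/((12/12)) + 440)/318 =1080728/216717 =4.99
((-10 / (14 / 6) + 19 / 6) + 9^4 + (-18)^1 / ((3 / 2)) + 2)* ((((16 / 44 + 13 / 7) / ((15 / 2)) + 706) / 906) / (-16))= -3740246639 / 11720016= -319.13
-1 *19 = -19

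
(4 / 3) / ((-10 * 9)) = -2 / 135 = -0.01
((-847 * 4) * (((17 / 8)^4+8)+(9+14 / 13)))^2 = 3010010040807678601 / 177209344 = 16985616970.67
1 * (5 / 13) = 5 / 13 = 0.38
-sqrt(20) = -4.47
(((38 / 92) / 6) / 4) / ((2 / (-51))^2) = 16473 / 1472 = 11.19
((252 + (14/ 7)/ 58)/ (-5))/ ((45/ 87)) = -97.45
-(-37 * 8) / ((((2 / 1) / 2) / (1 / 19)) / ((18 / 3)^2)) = 10656 / 19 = 560.84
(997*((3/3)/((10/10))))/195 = 997/195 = 5.11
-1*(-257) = 257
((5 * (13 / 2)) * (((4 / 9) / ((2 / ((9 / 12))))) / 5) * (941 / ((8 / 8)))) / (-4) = -12233 / 48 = -254.85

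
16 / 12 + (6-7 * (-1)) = 43 / 3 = 14.33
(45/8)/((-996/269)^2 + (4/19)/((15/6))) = 309343275/758563264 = 0.41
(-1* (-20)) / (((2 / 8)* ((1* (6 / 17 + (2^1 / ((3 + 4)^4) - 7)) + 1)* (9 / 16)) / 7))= -182860160 / 1037079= -176.32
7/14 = 1/2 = 0.50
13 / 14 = 0.93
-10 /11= -0.91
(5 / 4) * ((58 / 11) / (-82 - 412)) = -145 / 10868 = -0.01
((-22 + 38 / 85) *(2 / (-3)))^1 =3664 / 255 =14.37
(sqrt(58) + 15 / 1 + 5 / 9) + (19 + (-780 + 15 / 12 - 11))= -27187 / 36 + sqrt(58)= -747.58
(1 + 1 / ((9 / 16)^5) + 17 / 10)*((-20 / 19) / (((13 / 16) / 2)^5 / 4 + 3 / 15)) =-16213612943114240 / 152665855426683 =-106.20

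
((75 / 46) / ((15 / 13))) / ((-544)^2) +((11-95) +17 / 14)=-7888765497 / 95291392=-82.79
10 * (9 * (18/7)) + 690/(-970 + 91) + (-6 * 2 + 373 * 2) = 1978484/2051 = 964.64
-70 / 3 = -23.33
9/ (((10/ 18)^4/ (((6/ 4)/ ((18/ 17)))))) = 334611/ 2500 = 133.84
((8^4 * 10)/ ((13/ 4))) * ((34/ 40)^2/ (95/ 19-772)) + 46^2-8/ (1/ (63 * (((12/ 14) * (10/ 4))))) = 51057908/ 49855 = 1024.13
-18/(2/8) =-72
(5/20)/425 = 0.00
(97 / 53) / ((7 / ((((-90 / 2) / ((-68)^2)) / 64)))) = -4365 / 109792256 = -0.00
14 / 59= 0.24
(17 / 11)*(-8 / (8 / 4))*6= -408 / 11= -37.09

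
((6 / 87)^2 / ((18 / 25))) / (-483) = -50 / 3655827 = -0.00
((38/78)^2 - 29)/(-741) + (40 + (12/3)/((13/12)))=49287644/1127061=43.73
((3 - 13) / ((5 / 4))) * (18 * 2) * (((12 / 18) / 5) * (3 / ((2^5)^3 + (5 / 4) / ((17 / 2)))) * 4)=-78336 / 5570585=-0.01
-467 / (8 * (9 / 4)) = -467 / 18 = -25.94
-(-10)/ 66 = 5/ 33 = 0.15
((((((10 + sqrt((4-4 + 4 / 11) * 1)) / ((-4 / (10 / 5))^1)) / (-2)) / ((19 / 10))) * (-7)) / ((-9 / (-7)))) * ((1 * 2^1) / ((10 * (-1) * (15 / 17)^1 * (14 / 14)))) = 833 * sqrt(11) / 28215 + 833 / 513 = 1.72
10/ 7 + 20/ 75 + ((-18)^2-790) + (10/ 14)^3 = -2386973/ 5145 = -463.94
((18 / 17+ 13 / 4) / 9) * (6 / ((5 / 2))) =1.15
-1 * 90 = -90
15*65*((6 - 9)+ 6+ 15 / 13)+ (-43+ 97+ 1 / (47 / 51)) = 4105.09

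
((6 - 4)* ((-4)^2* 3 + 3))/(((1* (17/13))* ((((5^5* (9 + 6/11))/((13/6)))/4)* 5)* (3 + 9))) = 1859/4921875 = 0.00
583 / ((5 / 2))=1166 / 5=233.20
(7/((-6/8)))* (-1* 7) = 196/3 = 65.33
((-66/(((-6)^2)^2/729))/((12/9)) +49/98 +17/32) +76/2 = 179/16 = 11.19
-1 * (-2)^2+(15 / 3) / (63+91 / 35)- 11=-4895 / 328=-14.92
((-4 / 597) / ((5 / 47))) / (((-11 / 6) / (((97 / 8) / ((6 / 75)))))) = 22795 / 4378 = 5.21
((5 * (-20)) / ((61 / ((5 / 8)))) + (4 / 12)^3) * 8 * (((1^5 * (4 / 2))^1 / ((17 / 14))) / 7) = -52048 / 27999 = -1.86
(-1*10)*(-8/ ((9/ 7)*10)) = 56/ 9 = 6.22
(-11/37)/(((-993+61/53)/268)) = 39061/486254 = 0.08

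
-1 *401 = -401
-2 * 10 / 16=-5 / 4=-1.25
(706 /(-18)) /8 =-353 /72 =-4.90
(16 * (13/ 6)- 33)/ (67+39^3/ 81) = 5/ 2398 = 0.00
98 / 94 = 49 / 47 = 1.04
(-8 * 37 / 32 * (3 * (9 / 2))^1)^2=998001 / 64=15593.77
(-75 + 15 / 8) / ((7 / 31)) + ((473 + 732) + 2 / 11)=542907 / 616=881.34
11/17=0.65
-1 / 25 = -0.04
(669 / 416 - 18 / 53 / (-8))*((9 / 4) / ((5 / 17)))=5568129 / 440960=12.63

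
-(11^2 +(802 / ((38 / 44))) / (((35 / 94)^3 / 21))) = -43978553663 / 116375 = -377903.79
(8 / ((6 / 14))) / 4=14 / 3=4.67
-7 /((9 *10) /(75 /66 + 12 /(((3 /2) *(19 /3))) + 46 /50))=-80941 /313500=-0.26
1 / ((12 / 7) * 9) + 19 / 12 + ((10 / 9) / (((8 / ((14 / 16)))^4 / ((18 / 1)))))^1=1.65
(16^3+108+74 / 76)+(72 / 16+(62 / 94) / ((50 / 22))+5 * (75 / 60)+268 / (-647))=243565124127 / 57777100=4215.60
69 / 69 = 1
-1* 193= -193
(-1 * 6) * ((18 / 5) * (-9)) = 972 / 5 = 194.40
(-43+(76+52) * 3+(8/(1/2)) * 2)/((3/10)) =1243.33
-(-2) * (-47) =-94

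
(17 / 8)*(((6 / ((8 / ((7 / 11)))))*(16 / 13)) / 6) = 119 / 572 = 0.21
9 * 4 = 36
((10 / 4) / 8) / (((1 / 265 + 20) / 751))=995075 / 84816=11.73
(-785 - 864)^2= 2719201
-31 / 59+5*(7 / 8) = 1817 / 472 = 3.85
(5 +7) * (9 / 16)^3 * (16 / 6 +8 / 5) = 729 / 80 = 9.11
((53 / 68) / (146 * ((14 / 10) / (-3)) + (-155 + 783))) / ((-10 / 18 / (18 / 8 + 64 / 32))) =-0.01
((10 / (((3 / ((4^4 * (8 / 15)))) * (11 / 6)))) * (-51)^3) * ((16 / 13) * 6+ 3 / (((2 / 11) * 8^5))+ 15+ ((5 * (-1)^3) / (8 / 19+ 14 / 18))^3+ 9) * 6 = 320635120525513641 / 39422812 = 8133238200.40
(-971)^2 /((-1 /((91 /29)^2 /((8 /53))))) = -61505100.33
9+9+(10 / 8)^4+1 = 5489 / 256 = 21.44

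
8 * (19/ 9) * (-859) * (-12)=522272/ 3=174090.67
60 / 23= 2.61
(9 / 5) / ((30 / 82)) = 123 / 25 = 4.92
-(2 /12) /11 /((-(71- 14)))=1 /3762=0.00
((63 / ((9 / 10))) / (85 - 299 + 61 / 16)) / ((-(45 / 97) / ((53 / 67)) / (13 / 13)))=1151584 / 2027889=0.57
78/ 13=6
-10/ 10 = -1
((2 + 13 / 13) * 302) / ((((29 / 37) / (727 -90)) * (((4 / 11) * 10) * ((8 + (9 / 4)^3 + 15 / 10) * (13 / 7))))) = 144546864 / 27695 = 5219.24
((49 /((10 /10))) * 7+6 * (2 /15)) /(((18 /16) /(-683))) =-1043624 /5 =-208724.80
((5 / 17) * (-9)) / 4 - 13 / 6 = -577 / 204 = -2.83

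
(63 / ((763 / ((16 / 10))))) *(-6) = -0.79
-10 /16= -5 /8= -0.62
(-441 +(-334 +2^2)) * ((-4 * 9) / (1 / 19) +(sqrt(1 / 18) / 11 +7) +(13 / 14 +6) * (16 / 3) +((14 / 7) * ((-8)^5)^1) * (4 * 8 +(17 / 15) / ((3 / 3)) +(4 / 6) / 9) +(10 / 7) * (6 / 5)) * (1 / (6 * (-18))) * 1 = -75528204191 / 4860 +257 * sqrt(2) / 2376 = -15540782.60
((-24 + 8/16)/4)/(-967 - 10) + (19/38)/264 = 4079/515856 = 0.01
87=87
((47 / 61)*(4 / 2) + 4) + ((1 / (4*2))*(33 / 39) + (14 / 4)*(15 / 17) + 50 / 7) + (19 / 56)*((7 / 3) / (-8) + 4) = 44354077 / 2588352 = 17.14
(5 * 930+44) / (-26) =-2347 / 13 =-180.54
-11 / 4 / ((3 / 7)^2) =-539 / 36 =-14.97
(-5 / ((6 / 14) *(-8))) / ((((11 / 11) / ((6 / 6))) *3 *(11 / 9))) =35 / 88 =0.40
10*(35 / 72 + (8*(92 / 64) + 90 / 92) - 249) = -1954375 / 828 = -2360.36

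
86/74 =43/37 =1.16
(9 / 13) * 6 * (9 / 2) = 243 / 13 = 18.69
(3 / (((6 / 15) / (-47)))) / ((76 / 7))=-32.47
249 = 249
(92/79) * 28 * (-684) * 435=-766463040/79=-9702063.80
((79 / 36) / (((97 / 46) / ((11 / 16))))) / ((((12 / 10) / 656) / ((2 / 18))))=4097335 / 94284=43.46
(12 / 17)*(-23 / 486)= -0.03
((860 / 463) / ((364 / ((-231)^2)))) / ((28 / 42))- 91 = 3821377 / 12038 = 317.44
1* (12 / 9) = 1.33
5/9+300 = 300.56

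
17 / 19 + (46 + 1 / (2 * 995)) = 1773109 / 37810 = 46.90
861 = 861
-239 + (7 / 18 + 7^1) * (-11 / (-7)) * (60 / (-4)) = -2479 / 6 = -413.17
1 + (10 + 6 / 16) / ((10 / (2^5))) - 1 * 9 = 126 / 5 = 25.20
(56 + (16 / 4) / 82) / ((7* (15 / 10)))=5.34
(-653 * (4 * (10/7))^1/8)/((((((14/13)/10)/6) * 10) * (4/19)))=-2419365/196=-12343.70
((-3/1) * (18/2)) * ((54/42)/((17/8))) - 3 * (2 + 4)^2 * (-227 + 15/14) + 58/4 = 5806831/238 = 24398.45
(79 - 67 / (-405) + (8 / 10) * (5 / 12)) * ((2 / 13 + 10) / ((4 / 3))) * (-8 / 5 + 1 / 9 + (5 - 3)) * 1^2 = 8145841 / 26325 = 309.43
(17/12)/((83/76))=323/249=1.30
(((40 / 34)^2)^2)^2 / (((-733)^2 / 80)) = 2048000000000 / 3747997739717449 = 0.00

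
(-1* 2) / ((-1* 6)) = 1 / 3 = 0.33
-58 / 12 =-4.83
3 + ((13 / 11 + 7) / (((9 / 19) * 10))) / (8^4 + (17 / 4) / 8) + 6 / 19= 90856229 / 27397601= 3.32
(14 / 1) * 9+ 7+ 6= 139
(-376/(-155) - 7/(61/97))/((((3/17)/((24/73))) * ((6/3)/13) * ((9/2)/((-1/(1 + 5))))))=72761156/18635805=3.90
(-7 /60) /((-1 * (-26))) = -7 /1560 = -0.00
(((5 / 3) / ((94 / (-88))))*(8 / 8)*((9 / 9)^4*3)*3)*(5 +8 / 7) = -28380 / 329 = -86.26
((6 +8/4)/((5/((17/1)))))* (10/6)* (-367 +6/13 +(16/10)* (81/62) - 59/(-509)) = -16939791984/1025635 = -16516.39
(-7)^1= -7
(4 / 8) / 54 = 1 / 108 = 0.01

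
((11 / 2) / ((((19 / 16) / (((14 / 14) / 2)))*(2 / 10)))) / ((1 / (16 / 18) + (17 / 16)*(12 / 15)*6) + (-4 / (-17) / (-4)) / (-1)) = 149600 / 81187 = 1.84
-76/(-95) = 4/5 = 0.80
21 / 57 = 7 / 19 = 0.37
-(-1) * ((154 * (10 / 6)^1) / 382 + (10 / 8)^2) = 20485 / 9168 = 2.23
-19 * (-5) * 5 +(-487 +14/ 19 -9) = -385/ 19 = -20.26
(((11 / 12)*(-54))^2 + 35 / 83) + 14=818271 / 332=2464.67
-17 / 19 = -0.89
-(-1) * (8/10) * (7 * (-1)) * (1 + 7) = -224/5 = -44.80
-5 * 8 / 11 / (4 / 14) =-140 / 11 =-12.73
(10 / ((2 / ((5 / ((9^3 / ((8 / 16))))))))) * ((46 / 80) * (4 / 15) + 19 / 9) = 1019 / 26244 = 0.04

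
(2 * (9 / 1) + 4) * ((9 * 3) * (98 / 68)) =14553 / 17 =856.06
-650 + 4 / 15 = -9746 / 15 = -649.73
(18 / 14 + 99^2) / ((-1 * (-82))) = 34308 / 287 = 119.54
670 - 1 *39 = 631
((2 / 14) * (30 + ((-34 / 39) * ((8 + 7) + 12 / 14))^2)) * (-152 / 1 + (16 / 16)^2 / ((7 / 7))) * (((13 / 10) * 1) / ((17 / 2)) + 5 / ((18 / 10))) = -13978.39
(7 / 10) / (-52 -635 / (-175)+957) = 49 / 63604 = 0.00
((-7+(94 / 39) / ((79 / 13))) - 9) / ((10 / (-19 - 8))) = 16641 / 395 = 42.13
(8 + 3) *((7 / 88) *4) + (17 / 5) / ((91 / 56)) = 727 / 130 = 5.59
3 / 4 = 0.75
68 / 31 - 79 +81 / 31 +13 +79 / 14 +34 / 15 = -53.28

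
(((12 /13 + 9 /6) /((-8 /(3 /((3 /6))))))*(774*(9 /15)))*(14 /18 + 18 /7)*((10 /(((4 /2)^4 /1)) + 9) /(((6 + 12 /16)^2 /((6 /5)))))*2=-1433.07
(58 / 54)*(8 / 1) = 8.59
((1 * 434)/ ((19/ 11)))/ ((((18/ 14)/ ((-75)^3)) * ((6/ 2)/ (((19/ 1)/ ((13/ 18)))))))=-9398812500/ 13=-722985576.92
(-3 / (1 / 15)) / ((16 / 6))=-135 / 8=-16.88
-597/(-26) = 597/26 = 22.96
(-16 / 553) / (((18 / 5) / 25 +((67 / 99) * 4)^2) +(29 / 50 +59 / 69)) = -901692000 / 277593730589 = -0.00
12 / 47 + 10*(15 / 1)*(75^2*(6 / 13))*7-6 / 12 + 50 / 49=163225171449 / 59878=2725962.31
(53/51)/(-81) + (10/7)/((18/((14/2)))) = 2242/4131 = 0.54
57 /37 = 1.54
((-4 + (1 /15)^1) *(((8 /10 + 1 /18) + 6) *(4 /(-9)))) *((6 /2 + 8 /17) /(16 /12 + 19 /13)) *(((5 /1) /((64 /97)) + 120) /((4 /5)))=45595157933 /19211904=2373.28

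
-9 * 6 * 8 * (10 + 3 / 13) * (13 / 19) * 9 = -27216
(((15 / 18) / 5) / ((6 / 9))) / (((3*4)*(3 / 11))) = 11 / 144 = 0.08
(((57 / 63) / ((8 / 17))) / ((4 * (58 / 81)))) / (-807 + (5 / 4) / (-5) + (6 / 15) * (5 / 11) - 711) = -31977 / 72316720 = -0.00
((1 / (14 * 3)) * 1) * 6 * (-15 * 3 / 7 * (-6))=270 / 49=5.51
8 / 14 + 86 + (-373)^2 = 974509 / 7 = 139215.57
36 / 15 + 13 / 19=293 / 95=3.08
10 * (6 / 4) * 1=15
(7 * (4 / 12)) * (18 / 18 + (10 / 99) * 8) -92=-26071 / 297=-87.78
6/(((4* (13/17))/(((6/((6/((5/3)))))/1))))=85/26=3.27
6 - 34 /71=392 /71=5.52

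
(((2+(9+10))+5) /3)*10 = 260 /3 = 86.67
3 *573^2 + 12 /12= 984988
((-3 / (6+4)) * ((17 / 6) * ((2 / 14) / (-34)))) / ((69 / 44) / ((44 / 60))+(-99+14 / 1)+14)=-121 / 2333030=-0.00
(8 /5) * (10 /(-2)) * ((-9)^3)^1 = 5832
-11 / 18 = -0.61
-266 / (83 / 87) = -23142 / 83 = -278.82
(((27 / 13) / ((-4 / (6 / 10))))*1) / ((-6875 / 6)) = 243 / 893750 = 0.00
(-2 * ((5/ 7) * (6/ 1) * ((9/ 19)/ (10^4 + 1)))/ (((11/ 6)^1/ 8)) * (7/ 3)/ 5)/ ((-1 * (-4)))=-0.00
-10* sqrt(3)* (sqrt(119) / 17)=-10* sqrt(357) / 17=-11.11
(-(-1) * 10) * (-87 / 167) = -870 / 167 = -5.21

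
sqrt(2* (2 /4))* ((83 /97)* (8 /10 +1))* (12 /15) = 2988 /2425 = 1.23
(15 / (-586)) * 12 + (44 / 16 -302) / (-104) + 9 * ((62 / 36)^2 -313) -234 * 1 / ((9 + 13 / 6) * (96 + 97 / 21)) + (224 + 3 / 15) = -2563.74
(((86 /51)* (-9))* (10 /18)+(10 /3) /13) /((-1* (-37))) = -5420 /24531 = -0.22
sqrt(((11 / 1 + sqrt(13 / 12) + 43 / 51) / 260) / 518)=sqrt(14595945 * sqrt(39) + 1037170680) / 3434340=0.01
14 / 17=0.82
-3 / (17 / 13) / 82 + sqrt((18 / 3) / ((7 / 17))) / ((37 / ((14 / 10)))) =0.12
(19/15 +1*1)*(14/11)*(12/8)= 238/55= 4.33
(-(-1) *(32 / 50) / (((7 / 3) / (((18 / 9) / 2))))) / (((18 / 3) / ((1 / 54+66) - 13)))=2.42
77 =77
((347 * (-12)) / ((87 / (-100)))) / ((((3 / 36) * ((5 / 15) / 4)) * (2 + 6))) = 2498400 / 29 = 86151.72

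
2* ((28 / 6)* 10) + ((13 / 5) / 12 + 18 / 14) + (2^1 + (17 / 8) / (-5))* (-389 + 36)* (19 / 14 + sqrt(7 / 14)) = -369433 / 560-22239* sqrt(2) / 80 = -1052.84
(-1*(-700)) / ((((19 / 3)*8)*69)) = 175 / 874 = 0.20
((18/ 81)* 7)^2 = 196/ 81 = 2.42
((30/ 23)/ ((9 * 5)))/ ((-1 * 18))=-1/ 621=-0.00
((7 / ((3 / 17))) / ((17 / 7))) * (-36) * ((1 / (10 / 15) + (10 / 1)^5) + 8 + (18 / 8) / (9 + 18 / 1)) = -58805635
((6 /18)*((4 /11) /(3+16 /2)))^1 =4 /363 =0.01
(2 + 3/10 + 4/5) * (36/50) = 279/125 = 2.23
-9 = -9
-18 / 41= -0.44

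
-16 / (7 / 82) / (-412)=0.45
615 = 615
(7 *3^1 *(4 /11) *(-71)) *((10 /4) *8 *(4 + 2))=-715680 /11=-65061.82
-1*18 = -18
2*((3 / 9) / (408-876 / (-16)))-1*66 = -366490 / 5553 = -66.00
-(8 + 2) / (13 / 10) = -100 / 13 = -7.69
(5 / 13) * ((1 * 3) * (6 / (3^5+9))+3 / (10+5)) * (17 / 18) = 0.10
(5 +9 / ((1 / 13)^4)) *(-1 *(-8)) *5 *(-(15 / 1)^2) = -2313486000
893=893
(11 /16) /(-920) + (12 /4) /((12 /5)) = 18389 /14720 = 1.25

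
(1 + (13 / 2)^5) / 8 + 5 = 372605 / 256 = 1455.49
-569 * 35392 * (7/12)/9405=-35241584/28215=-1249.04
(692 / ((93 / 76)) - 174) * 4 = 145640 / 93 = 1566.02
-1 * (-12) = 12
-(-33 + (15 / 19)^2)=11688 / 361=32.38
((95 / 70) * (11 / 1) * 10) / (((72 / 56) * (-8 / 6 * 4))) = -1045 / 48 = -21.77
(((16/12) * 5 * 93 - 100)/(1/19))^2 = 97614400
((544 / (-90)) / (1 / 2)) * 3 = -544 / 15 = -36.27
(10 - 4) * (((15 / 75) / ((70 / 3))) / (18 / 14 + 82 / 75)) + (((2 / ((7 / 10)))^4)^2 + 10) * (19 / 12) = 7047.03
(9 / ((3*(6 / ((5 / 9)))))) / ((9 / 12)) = 10 / 27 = 0.37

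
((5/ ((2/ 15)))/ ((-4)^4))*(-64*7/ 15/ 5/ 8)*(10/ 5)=-0.22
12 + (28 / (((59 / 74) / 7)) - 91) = 166.83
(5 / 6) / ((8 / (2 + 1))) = 5 / 16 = 0.31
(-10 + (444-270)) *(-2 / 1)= -328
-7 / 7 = -1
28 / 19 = 1.47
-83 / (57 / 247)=-1079 / 3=-359.67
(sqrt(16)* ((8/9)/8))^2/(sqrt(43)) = 16* sqrt(43)/3483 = 0.03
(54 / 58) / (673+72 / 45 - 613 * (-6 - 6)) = 135 / 1164437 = 0.00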